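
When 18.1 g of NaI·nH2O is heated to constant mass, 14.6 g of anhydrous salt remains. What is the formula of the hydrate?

NaI·2H2O

Mass of water lost = 18.1 − 14.6 = 3.5 g → 3.5 / 18.02 = 0.1942 mol H2O
Molar mass of NaI = 149.89 g/mol → mol NaI = 14.6 / 149.89 = 0.0974
n = 0.1942 / 0.0974 = 1.99 ≈ 2 → NaI·2H2O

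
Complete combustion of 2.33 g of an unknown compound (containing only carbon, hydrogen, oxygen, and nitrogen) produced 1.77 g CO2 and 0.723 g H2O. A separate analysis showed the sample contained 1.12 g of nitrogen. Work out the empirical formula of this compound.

mol C = 1.77 / 44.01 = 0.04022; mass C = 0.04022 × 12.01 = 0.4830 g
mol H = 2 × (0.723 / 18.02) = 0.08024; mass H = 0.08024 × 1.008 = 0.08089 g
mol N = 1.12 / 14.01 = 0.07994
mass O = 2.33 − (1.684) = 0.6461 g → mol O = 0.04038
Divide by the smallest (0.04022 mol C): C 1.000, H 1.995, N 1.988, O 1.004
≈ 1:2:2:1 → CH2N2O

CH2N2O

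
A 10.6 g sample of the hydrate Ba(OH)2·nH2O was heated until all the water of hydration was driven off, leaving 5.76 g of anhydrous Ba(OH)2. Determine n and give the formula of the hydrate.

Mass of water lost = 10.6 − 5.76 = 4.84 g → 4.84 / 18.02 = 0.2686 mol H2O
Molar mass of Ba(OH)2 = 171.35 g/mol → mol Ba(OH)2 = 5.76 / 171.35 = 0.03362
n = 0.2686 / 0.03362 = 7.99 ≈ 8 → Ba(OH)2·8H2O

Ba(OH)2·8H2O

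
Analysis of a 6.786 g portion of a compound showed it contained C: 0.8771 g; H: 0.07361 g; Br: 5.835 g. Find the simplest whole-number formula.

n(C) = 0.8771/12.01 = 0.07303, n(H) = 0.07361/1.008 = 0.07303, n(Br) = 5.835/79.90 = 0.07303
Smallest is H at 0.07303 mol; normalising gives C 1.000, H 1.000, Br 1.000
≈ 1:1:1 → CHBr

CHBr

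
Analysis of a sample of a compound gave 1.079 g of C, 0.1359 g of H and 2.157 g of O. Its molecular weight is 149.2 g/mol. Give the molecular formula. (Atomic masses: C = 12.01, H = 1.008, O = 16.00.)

C4H6O6

Moles — C: 1.079 / 12.01 = 0.08984 mol; H: 0.1359 / 1.008 = 0.1348 mol; O: 2.157 / 16.00 = 0.1348 mol
Ratios (÷ 0.08984): C 1.000, H 1.501, O 1.501
Multiply by 2: C 2.00, H 3.00, O 3.00 → C2H3O3
Empirical-formula mass = 75.04 g/mol
n = 149.2 / 75.04 = 1.99 ≈ 2
Molecular formula = (C2H3O3)×2 = C4H6O6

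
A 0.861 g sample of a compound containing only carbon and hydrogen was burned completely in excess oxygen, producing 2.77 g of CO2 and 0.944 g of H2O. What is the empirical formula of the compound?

mol C = 2.77 / 44.01 = 0.06294; mass C = 0.06294 × 12.01 = 0.7559 g
mol H = 2 × (0.944 / 18.02) = 0.1048; mass H = 0.1048 × 1.008 = 0.1056 g
Divide by the smallest (0.06294 mol C): C 1.000, H 1.665
Scaling by 3: C 3.00, H 4.99 → C3H5

C3H5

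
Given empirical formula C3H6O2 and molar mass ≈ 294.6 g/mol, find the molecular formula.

C12H24O8

Empirical-formula mass = 74.08 g/mol
n = 294.6 / 74.08 = 3.98 ≈ 4
Molecular formula = (C3H6O2)4 = C12H24O8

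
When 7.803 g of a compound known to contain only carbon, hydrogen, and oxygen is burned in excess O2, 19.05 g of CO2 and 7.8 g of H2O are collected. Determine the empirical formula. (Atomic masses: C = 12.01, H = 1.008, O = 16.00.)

mol C = 19.05 / 44.01 = 0.4329; mass C = 0.4329 × 12.01 = 5.199 g
mol H = 2 × (7.8 / 18.02) = 0.8657; mass H = 0.8657 × 1.008 = 0.8726 g
mass O = 7.803 − (6.071) = 1.732 g → mol O = 0.1082
Divide by the smallest (0.1082 mol O): C 3.999, H 7.998, O 1.000
≈ 4:8:1 → C4H8O

C4H8O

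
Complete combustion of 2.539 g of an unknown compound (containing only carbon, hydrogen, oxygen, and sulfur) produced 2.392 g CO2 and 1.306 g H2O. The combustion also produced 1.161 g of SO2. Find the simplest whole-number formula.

C3H8O4S

mol C = 2.392 / 44.01 = 0.05435; mass C = 0.05435 × 12.01 = 0.6528 g
mol H = 2 × (1.306 / 18.02) = 0.1450; mass H = 0.1450 × 1.008 = 0.1461 g
mol S = 1.161 / 64.07 = 0.01812; mass S = 0.5811 g
mass O = 2.539 − (1.380) = 1.159 g → mol O = 0.07244
Smallest is S at 0.01812 mol; normalising gives C 2.999, H 7.999, O 3.997, S 1.000
→ C3H8O4S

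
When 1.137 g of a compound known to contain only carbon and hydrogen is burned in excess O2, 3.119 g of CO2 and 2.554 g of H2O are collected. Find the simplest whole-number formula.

mol C = 3.119 / 44.01 = 0.07087; mass C = 0.07087 × 12.01 = 0.8512 g
mol H = 2 × (2.554 / 18.02) = 0.2835; mass H = 0.2835 × 1.008 = 0.2857 g
Smallest is C at 0.07087 mol; normalising gives C 1.000, H 4.000
→ CH4

CH4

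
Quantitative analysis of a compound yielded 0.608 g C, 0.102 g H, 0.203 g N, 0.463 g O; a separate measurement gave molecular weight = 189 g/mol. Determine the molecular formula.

Moles — C: 0.608 / 12.01 = 0.05062 mol; H: 0.102 / 1.008 = 0.1012 mol; N: 0.203 / 14.01 = 0.01449 mol; O: 0.463 / 16.00 = 0.02894 mol
Smallest is N at 0.01449 mol; normalising gives C 3.494, H 6.984, N 1.000, O 1.997
×2: C 6.99, H 13.97, N 2.00, O 3.99 → C7H14N2O4
Empirical-formula mass = 190.20 g/mol
n = 189 / 190.20 = 0.99 ≈ 1
Molecular formula = empirical formula = C7H14N2O4

C7H14N2O4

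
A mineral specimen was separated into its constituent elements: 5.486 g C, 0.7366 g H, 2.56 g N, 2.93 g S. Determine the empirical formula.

n(C) = 5.486/12.01 = 0.4568, n(H) = 0.7366/1.008 = 0.7308, n(N) = 2.56/14.01 = 0.1827, n(S) = 2.93/32.07 = 0.09136
Divide by the smallest (0.09136 mol S): C 5.000, H 7.998, N 2.000, S 1.000
≈ 5:8:2:1 → C5H8N2S

C5H8N2S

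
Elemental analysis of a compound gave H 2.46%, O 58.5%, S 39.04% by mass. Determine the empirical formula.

Assume 100 g: 2.46 g H, 58.5 g O, 39.04 g S.
Moles — H: 2.46 / 1.008 = 2.44 mol; O: 58.5 / 16.00 = 3.656 mol; S: 39.04 / 32.07 = 1.217 mol
Ratios (÷ 1.217): H 2.005, O 3.003, S 1.000
Ratio ≈ 2:3:1, so the empirical formula is H2O3S

H2O3S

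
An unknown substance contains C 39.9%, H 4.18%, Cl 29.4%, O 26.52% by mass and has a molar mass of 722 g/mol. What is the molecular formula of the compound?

Assume 100 g: 39.9 g C, 4.18 g H, 29.4 g Cl, 26.52 g O.
n(C) = 39.9/12.01 = 3.322, n(H) = 4.18/1.008 = 4.147, n(Cl) = 29.4/35.45 = 0.8293, n(O) = 26.52/16.00 = 1.657
Ratios (÷ 0.8293): C 4.006, H 5.000, Cl 1.000, O 1.999
≈ 4:5:1:2 → C4H5ClO2
Empirical-formula mass = 120.53 g/mol
n = 722 / 120.53 = 5.99 ≈ 6
Molecular formula = (C4H5ClO2)×6 = C24H30Cl6O12

C24H30Cl6O12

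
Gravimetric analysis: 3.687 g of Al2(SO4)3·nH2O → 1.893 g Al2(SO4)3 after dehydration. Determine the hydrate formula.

Al2(SO4)3·18H2O

Mass of water lost = 3.687 − 1.893 = 1.794 g → 1.794 / 18.02 = 0.09956 mol H2O
Molar mass of Al2(SO4)3 = 342.17 g/mol → mol Al2(SO4)3 = 1.893 / 342.17 = 0.005532
n = 0.09956 / 0.005532 = 18.00 ≈ 18 → Al2(SO4)3·18H2O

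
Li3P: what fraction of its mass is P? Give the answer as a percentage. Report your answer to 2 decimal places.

59.80%

Molar mass = 3(6.94) + 1(30.97) = 51.790 g/mol
Mass of P per mole = 1 × 30.97 = 30.970 g
% P = 30.970 / 51.790 × 100 = 59.80%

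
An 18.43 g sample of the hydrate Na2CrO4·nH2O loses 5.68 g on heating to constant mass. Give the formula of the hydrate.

Na2CrO4·4H2O

Mass of anhydrous Na2CrO4 = 18.43 − 5.68 = 12.75 g
mol H2O = 5.68 / 18.02 = 0.3152
Molar mass of Na2CrO4 = 161.98 g/mol → mol Na2CrO4 = 12.75 / 161.98 = 0.07871
n = 0.3152 / 0.07871 = 4.00 ≈ 4 → Na2CrO4·4H2O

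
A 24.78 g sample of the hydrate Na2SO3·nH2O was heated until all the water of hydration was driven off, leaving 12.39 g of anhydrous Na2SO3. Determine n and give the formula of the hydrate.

Na2SO3·7H2O

Mass of water lost = 24.78 − 12.39 = 12.39 g → 12.39 / 18.02 = 0.6876 mol H2O
Molar mass of Na2SO3 = 126.05 g/mol → mol Na2SO3 = 12.39 / 126.05 = 0.09829
n = 0.6876 / 0.09829 = 7.00 ≈ 7 → Na2SO3·7H2O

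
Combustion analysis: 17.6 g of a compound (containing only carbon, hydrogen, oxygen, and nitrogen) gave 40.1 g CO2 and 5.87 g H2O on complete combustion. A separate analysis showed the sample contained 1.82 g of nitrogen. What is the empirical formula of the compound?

C7H5NO2

mol C = 40.1 / 44.01 = 0.9112; mass C = 0.9112 × 12.01 = 10.94 g
mol H = 2 × (5.87 / 18.02) = 0.6515; mass H = 0.6515 × 1.008 = 0.6567 g
mol N = 1.82 / 14.01 = 0.1299
mass O = 17.6 − (13.42) = 4.180 g → mol O = 0.2613
Ratios (÷ 0.1299): C 7.014, H 5.015, N 1.000, O 2.011
→ C7H5NO2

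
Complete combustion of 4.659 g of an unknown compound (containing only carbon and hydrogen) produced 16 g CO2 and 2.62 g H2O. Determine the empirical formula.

mol C = 16 / 44.01 = 0.3636; mass C = 0.3636 × 12.01 = 4.366 g
mol H = 2 × (2.62 / 18.02) = 0.2908; mass H = 0.2908 × 1.008 = 0.2931 g
Ratios (÷ 0.2908): C 1.250, H 1.000
Scaling by 4: C 5.00, H 4.00 → C5H4

C5H4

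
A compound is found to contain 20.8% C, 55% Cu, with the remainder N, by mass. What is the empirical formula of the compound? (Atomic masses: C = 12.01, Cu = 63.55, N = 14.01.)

C2CuN2

Assume 100 g: 20.8 g C, 55 g Cu, 24.2 g N.
n(C) = 20.8/12.01 = 1.732, n(Cu) = 55/63.55 = 0.8655, n(N) = 24.2/14.01 = 1.727
Ratios (÷ 0.8655): C 2.001, Cu 1.000, N 1.996
Ratio ≈ 2:1:2, so the empirical formula is C2CuN2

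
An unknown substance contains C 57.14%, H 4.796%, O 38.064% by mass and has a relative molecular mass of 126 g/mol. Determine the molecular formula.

C6H6O3

Assume 100 g: 57.14 g C, 4.796 g H, 38.064 g O.
Moles — C: 57.14 / 12.01 = 4.758 mol; H: 4.796 / 1.008 = 4.758 mol; O: 38.064 / 16.00 = 2.379 mol
Divide by the smallest (2.379 mol O): C 2.000, H 2.000, O 1.000
→ C2H2O
Empirical-formula mass = 42.04 g/mol
n = 126 / 42.04 = 3.00 ≈ 3
Molecular formula = (C2H2O)×3 = C6H6O3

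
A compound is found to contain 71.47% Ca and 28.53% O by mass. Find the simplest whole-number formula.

Assume 100 g: 71.47 g Ca, 28.53 g O.
n(Ca) = 71.47/40.08 = 1.783, n(O) = 28.53/16.00 = 1.783
Smallest is O at 1.783 mol; normalising gives Ca 1.000, O 1.000
≈ 1:1 → CaO

CaO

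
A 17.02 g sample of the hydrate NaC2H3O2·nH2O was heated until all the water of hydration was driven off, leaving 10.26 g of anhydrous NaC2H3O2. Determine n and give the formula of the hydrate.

NaC2H3O2·3H2O

Mass of water lost = 17.02 − 10.26 = 6.76 g → 6.76 / 18.02 = 0.3751 mol H2O
Molar mass of NaC2H3O2 = 82.03 g/mol → mol NaC2H3O2 = 10.26 / 82.03 = 0.1251
n = 0.3751 / 0.1251 = 3.00 ≈ 3 → NaC2H3O2·3H2O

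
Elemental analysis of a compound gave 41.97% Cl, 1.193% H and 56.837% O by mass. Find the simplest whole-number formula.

Assume 100 g: 41.97 g Cl, 1.193 g H, 56.837 g O.
Cl: 41.97 g ÷ 35.45 g/mol = 1.184 mol
H: 1.193 g ÷ 1.008 g/mol = 1.184 mol
O: 56.837 g ÷ 16.00 g/mol = 3.552 mol
Ratios (÷ 1.184): Cl 1.000, H 1.000, O 3.001
Ratio ≈ 1:1:3, so the empirical formula is ClHO3

ClHO3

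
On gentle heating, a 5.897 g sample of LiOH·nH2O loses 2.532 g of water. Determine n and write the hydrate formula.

LiOH·H2O

Mass of anhydrous LiOH = 5.897 − 2.532 = 3.365 g
mol H2O = 2.532 / 18.02 = 0.1405
Molar mass of LiOH = 23.95 g/mol → mol LiOH = 3.365 / 23.95 = 0.1405
n = 0.1405 / 0.1405 = 1.00 ≈ 1 → LiOH·H2O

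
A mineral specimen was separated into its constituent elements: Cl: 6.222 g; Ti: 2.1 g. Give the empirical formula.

Cl4Ti

n(Cl) = 6.222/35.45 = 0.1755, n(Ti) = 2.1/47.87 = 0.04387
Smallest is Ti at 0.04387 mol; normalising gives Cl 4.001, Ti 1.000
→ Cl4Ti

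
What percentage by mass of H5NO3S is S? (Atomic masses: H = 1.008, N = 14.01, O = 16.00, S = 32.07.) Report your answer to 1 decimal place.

32.4%

Molar mass = 5(1.008) + 1(14.01) + 3(16.00) + 1(32.07) = 99.120 g/mol
Mass of S per mole = 1 × 32.07 = 32.070 g
% S = 32.070 / 99.120 × 100 = 32.4%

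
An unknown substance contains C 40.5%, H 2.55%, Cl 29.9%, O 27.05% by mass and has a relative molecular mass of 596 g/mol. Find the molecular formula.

C20H15Cl5O10

Assume 100 g: 40.5 g C, 2.55 g H, 29.9 g Cl, 27.05 g O.
C: 40.5 g ÷ 12.01 g/mol = 3.372 mol
H: 2.55 g ÷ 1.008 g/mol = 2.53 mol
Cl: 29.9 g ÷ 35.45 g/mol = 0.8434 mol
O: 27.05 g ÷ 16.00 g/mol = 1.691 mol
Ratios (÷ 0.8434): C 3.998, H 2.999, Cl 1.000, O 2.004
→ C4H3ClO2
Empirical-formula mass = 118.51 g/mol
n = 596 / 118.51 = 5.03 ≈ 5
Molecular formula = (C4H3ClO2)×5 = C20H15Cl5O10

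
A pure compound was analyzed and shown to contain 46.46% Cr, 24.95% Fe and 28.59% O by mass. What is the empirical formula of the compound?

Cr2FeO4

Assume 100 g: 46.46 g Cr, 24.95 g Fe, 28.59 g O.
n(Cr) = 46.46/52.00 = 0.8935, n(Fe) = 24.95/55.85 = 0.4467, n(O) = 28.59/16.00 = 1.787
Smallest is Fe at 0.4467 mol; normalising gives Cr 2.000, Fe 1.000, O 4.000
→ Cr2FeO4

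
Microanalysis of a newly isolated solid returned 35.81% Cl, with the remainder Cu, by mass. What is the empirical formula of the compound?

ClCu

Assume 100 g: 35.81 g Cl, 64.19 g Cu.
Moles — Cl: 35.81 / 35.45 = 1.01 mol; Cu: 64.19 / 63.55 = 1.01 mol
Ratios (÷ 1.01): Cl 1.000, Cu 1.000
→ ClCu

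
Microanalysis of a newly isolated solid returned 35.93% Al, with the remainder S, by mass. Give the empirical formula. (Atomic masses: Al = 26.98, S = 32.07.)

Assume 100 g: 35.93 g Al, 64.07 g S.
Al: 35.93 g ÷ 26.98 g/mol = 1.332 mol
S: 64.07 g ÷ 32.07 g/mol = 1.998 mol
Ratios (÷ 1.332): Al 1.000, S 1.500
×2: Al 2.00, S 3.00 → Al2S3

Al2S3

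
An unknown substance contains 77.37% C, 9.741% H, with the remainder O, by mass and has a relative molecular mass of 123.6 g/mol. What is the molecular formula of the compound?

C8H12O

Assume 100 g: 77.37 g C, 9.741 g H, 12.889 g O.
C: 77.37 g ÷ 12.01 g/mol = 6.442 mol
H: 9.741 g ÷ 1.008 g/mol = 9.664 mol
O: 12.889 g ÷ 16.00 g/mol = 0.8056 mol
Smallest is O at 0.8056 mol; normalising gives C 7.997, H 11.996, O 1.000
→ C8H12O
Empirical-formula mass = 124.18 g/mol
n = 123.6 / 124.18 = 1.00 ≈ 1
Molecular formula = empirical formula = C8H12O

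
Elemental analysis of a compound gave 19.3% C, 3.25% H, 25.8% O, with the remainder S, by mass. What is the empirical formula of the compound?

Assume 100 g: 19.3 g C, 3.25 g H, 25.8 g O, 51.65 g S.
Moles — C: 19.3 / 12.01 = 1.607 mol; H: 3.25 / 1.008 = 3.224 mol; O: 25.8 / 16.00 = 1.613 mol; S: 51.65 / 32.07 = 1.611 mol
Ratios (÷ 1.607): C 1.000, H 2.006, O 1.003, S 1.002
Ratio ≈ 1:2:1:1, so the empirical formula is CH2OS

CH2OS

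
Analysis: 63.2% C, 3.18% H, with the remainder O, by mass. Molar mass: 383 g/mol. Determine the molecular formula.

Assume 100 g: 63.2 g C, 3.18 g H, 33.62 g O.
n(C) = 63.2/12.01 = 5.262, n(H) = 3.18/1.008 = 3.155, n(O) = 33.62/16.00 = 2.101
Ratios (÷ 2.101): C 2.504, H 1.501, O 1.000
×2: C 5.01, H 3.00, O 2.00 → C5H3O2
Empirical-formula mass = 95.07 g/mol
n = 383 / 95.07 = 4.03 ≈ 4
Molecular formula = (C5H3O2)×4 = C20H12O8

C20H12O8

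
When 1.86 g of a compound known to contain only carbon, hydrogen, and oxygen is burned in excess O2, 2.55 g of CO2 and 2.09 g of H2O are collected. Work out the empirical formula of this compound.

mol C = 2.55 / 44.01 = 0.05794; mass C = 0.05794 × 12.01 = 0.6959 g
mol H = 2 × (2.09 / 18.02) = 0.2320; mass H = 0.2320 × 1.008 = 0.2338 g
mass O = 1.86 − (0.9297) = 0.9303 g → mol O = 0.05814
Divide by the smallest (0.05794 mol C): C 1.000, H 4.003, O 1.003
≈ 1:4:1 → CH4O

CH4O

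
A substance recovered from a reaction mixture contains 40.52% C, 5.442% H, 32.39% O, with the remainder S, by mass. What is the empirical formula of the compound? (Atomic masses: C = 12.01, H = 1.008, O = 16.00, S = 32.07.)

Assume 100 g: 40.52 g C, 5.442 g H, 32.39 g O, 21.648 g S.
n(C) = 40.52/12.01 = 3.374, n(H) = 5.442/1.008 = 5.399, n(O) = 32.39/16.00 = 2.024, n(S) = 21.648/32.07 = 0.675
Smallest is S at 0.675 mol; normalising gives C 4.998, H 7.998, O 2.999, S 1.000
Ratio ≈ 5:8:3:1, so the empirical formula is C5H8O3S

C5H8O3S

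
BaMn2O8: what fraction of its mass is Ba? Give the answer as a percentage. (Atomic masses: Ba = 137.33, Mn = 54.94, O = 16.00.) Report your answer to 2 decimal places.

Molar mass = 1(137.33) + 2(54.94) + 8(16.00) = 375.210 g/mol
Mass of Ba per mole = 1 × 137.33 = 137.330 g
% Ba = 137.330 / 375.210 × 100 = 36.60%

36.60%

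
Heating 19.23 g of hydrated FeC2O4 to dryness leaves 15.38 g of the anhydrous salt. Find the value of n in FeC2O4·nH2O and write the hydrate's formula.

FeC2O4·2H2O

Mass of water lost = 19.23 − 15.38 = 3.85 g → 3.85 / 18.02 = 0.2137 mol H2O
Molar mass of FeC2O4 = 143.87 g/mol → mol FeC2O4 = 15.38 / 143.87 = 0.1069
n = 0.2137 / 0.1069 = 2.00 ≈ 2 → FeC2O4·2H2O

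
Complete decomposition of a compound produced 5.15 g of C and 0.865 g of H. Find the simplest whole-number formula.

C: 5.15 g ÷ 12.01 g/mol = 0.4288 mol
H: 0.865 g ÷ 1.008 g/mol = 0.8581 mol
Ratios (÷ 0.4288): C 1.000, H 2.001
Ratio ≈ 1:2, so the empirical formula is CH2

CH2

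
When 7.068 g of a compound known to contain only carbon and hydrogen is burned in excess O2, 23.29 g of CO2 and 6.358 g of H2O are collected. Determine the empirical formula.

C3H4

mol C = 23.29 / 44.01 = 0.5292; mass C = 0.5292 × 12.01 = 6.356 g
mol H = 2 × (6.358 / 18.02) = 0.7057; mass H = 0.7057 × 1.008 = 0.7113 g
Divide by the smallest (0.5292 mol C): C 1.000, H 1.333
Scaling by 3: C 3.00, H 4.00 → C3H4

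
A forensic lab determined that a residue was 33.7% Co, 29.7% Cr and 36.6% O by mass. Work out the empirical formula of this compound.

Assume 100 g: 33.7 g Co, 29.7 g Cr, 36.6 g O.
Moles — Co: 33.7 / 58.93 = 0.5719 mol; Cr: 29.7 / 52.00 = 0.5712 mol; O: 36.6 / 16.00 = 2.288 mol
Smallest is Cr at 0.5712 mol; normalising gives Co 1.001, Cr 1.000, O 4.005
Ratio ≈ 1:1:4, so the empirical formula is CoCrO4

CoCrO4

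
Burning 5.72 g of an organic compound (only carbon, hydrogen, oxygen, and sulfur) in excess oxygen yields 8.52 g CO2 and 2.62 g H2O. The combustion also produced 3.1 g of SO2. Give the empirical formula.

mol C = 8.52 / 44.01 = 0.1936; mass C = 0.1936 × 12.01 = 2.325 g
mol H = 2 × (2.62 / 18.02) = 0.2908; mass H = 0.2908 × 1.008 = 0.2931 g
mol S = 3.1 / 64.07 = 0.04838; mass S = 1.552 g
mass O = 5.72 − (4.170) = 1.550 g → mol O = 0.09688
Smallest is S at 0.04838 mol; normalising gives C 4.001, H 6.010, O 2.002, S 1.000
≈ 4:6:2:1 → C4H6O2S

C4H6O2S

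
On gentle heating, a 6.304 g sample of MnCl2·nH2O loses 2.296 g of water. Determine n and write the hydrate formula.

Mass of anhydrous MnCl2 = 6.304 − 2.296 = 4.008 g
mol H2O = 2.296 / 18.02 = 0.1274
Molar mass of MnCl2 = 125.84 g/mol → mol MnCl2 = 4.008 / 125.84 = 0.03185
n = 0.1274 / 0.03185 = 4.00 ≈ 4 → MnCl2·4H2O

MnCl2·4H2O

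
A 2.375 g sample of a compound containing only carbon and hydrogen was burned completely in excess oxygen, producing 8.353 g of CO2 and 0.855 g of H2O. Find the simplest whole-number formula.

mol C = 8.353 / 44.01 = 0.1898; mass C = 0.1898 × 12.01 = 2.279 g
mol H = 2 × (0.855 / 18.02) = 0.09489; mass H = 0.09489 × 1.008 = 0.09565 g
Divide by the smallest (0.09489 mol H): C 2.000, H 1.000
→ C2H

C2H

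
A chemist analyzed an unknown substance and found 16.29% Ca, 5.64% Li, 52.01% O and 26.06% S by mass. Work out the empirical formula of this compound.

Assume 100 g: 16.29 g Ca, 5.64 g Li, 52.01 g O, 26.06 g S.
Moles — Ca: 16.29 / 40.08 = 0.4064 mol; Li: 5.64 / 6.94 = 0.8127 mol; O: 52.01 / 16.00 = 3.251 mol; S: 26.06 / 32.07 = 0.8126 mol
Divide by the smallest (0.4064 mol Ca): Ca 1.000, Li 2.000, O 7.998, S 1.999
≈ 1:2:8:2 → CaLi2O8S2

CaLi2O8S2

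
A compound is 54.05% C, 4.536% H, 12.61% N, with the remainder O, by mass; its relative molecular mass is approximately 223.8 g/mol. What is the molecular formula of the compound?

Assume 100 g: 54.05 g C, 4.536 g H, 12.61 g N, 28.804 g O.
Moles — C: 54.05 / 12.01 = 4.5 mol; H: 4.536 / 1.008 = 4.5 mol; N: 12.61 / 14.01 = 0.9001 mol; O: 28.804 / 16.00 = 1.8 mol
Smallest is N at 0.9001 mol; normalising gives C 5.000, H 5.000, N 1.000, O 2.000
Ratio ≈ 5:5:1:2, so the empirical formula is C5H5NO2
Empirical-formula mass = 111.10 g/mol
n = 223.8 / 111.10 = 2.01 ≈ 2
Molecular formula = (C5H5NO2)×2 = C10H10N2O4

C10H10N2O4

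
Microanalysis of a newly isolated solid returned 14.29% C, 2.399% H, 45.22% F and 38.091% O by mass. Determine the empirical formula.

Assume 100 g: 14.29 g C, 2.399 g H, 45.22 g F, 38.091 g O.
Moles — C: 14.29 / 12.01 = 1.19 mol; H: 2.399 / 1.008 = 2.38 mol; F: 45.22 / 19.00 = 2.38 mol; O: 38.091 / 16.00 = 2.381 mol
Divide by the smallest (1.19 mol C): C 1.000, H 2.000, F 2.000, O 2.001
Ratio ≈ 1:2:2:2, so the empirical formula is CH2F2O2

CH2F2O2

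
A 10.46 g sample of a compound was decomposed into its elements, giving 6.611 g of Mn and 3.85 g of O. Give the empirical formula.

MnO2

Mn: 6.611 g ÷ 54.94 g/mol = 0.1203 mol
O: 3.85 g ÷ 16.00 g/mol = 0.2406 mol
Ratios (÷ 0.1203): Mn 1.000, O 2.000
≈ 1:2 → MnO2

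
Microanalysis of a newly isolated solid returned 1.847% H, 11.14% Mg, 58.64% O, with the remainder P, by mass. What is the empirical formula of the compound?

H4MgO8P2

Assume 100 g: 1.847 g H, 11.14 g Mg, 58.64 g O, 28.373 g P.
H: 1.847 g ÷ 1.008 g/mol = 1.832 mol
Mg: 11.14 g ÷ 24.31 g/mol = 0.4582 mol
O: 58.64 g ÷ 16.00 g/mol = 3.665 mol
P: 28.373 g ÷ 30.97 g/mol = 0.9161 mol
Ratios (÷ 0.4582): H 3.999, Mg 1.000, O 7.998, P 1.999
Ratio ≈ 4:1:8:2, so the empirical formula is H4MgO8P2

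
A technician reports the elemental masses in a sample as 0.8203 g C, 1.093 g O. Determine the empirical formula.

n(C) = 0.8203/12.01 = 0.0683, n(O) = 1.093/16.00 = 0.06831
Ratios (÷ 0.0683): C 1.000, O 1.000
→ CO

CO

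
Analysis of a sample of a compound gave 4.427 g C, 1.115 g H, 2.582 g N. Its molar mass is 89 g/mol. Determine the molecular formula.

C4H12N2

Moles — C: 4.427 / 12.01 = 0.3686 mol; H: 1.115 / 1.008 = 1.106 mol; N: 2.582 / 14.01 = 0.1843 mol
Ratios (÷ 0.1843): C 2.000, H 6.002, N 1.000
Ratio ≈ 2:6:1, so the empirical formula is C2H6N
Empirical-formula mass = 44.08 g/mol
n = 89 / 44.08 = 2.02 ≈ 2
Molecular formula = (C2H6N)×2 = C4H12N2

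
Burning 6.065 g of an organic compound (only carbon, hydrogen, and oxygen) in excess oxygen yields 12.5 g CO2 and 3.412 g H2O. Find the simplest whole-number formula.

C6H8O3

mol C = 12.5 / 44.01 = 0.2840; mass C = 0.2840 × 12.01 = 3.411 g
mol H = 2 × (3.412 / 18.02) = 0.3787; mass H = 0.3787 × 1.008 = 0.3817 g
mass O = 6.065 − (3.793) = 2.272 g → mol O = 0.1420
Divide by the smallest (0.142 mol O): C 2.000, H 2.667, O 1.000
Scaling by 3: C 6.00, H 8.00, O 3.00 → C6H8O3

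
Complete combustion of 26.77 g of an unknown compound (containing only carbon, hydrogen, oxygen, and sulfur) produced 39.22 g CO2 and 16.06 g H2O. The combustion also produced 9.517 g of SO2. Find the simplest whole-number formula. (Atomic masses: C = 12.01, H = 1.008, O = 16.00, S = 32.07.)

C6H12O4S

mol C = 39.22 / 44.01 = 0.8912; mass C = 0.8912 × 12.01 = 10.70 g
mol H = 2 × (16.06 / 18.02) = 1.782; mass H = 1.782 × 1.008 = 1.797 g
mol S = 9.517 / 64.07 = 0.1485; mass S = 4.764 g
mass O = 26.77 − (17.26) = 9.507 g → mol O = 0.5942
Smallest is S at 0.1485 mol; normalising gives C 5.999, H 12.000, O 4.000, S 1.000
→ C6H12O4S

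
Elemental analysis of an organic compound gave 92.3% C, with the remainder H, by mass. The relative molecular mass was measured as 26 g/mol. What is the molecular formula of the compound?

C2H2

Assume 100 g: 92.3 g C, 7.7 g H.
n(C) = 92.3/12.01 = 7.685, n(H) = 7.7/1.008 = 7.639
Divide by the smallest (7.639 mol H): C 1.006, H 1.000
≈ 1:1 → CH
Empirical-formula mass = 13.02 g/mol
n = 26 / 13.02 = 2.00 ≈ 2
Molecular formula = (CH)×2 = C2H2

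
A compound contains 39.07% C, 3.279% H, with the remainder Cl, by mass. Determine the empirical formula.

Assume 100 g: 39.07 g C, 3.279 g H, 57.651 g Cl.
n(C) = 39.07/12.01 = 3.253, n(H) = 3.279/1.008 = 3.253, n(Cl) = 57.651/35.45 = 1.626
Smallest is Cl at 1.626 mol; normalising gives C 2.000, H 2.000, Cl 1.000
≈ 2:2:1 → C2H2Cl

C2H2Cl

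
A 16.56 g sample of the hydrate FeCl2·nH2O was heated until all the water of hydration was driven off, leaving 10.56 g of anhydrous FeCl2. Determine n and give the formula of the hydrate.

FeCl2·4H2O

Mass of water lost = 16.56 − 10.56 = 6 g → 6 / 18.02 = 0.333 mol H2O
Molar mass of FeCl2 = 126.75 g/mol → mol FeCl2 = 10.56 / 126.75 = 0.08331
n = 0.333 / 0.08331 = 4.00 ≈ 4 → FeCl2·4H2O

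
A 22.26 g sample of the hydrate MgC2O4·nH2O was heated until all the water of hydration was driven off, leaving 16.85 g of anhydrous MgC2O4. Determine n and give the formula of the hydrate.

Mass of water lost = 22.26 − 16.85 = 5.41 g → 5.41 / 18.02 = 0.3002 mol H2O
Molar mass of MgC2O4 = 112.33 g/mol → mol MgC2O4 = 16.85 / 112.33 = 0.15
n = 0.3002 / 0.15 = 2.00 ≈ 2 → MgC2O4·2H2O

MgC2O4·2H2O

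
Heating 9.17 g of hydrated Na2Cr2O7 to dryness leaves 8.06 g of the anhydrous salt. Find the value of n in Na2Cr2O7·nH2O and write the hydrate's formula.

Na2Cr2O7·2H2O

Mass of water lost = 9.17 − 8.06 = 1.11 g → 1.11 / 18.02 = 0.0616 mol H2O
Molar mass of Na2Cr2O7 = 261.98 g/mol → mol Na2Cr2O7 = 8.06 / 261.98 = 0.03077
n = 0.0616 / 0.03077 = 2.00 ≈ 2 → Na2Cr2O7·2H2O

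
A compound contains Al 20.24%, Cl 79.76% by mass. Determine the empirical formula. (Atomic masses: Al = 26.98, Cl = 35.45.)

Assume 100 g: 20.24 g Al, 79.76 g Cl.
Al: 20.24 g ÷ 26.98 g/mol = 0.7502 mol
Cl: 79.76 g ÷ 35.45 g/mol = 2.25 mol
Ratios (÷ 0.7502): Al 1.000, Cl 2.999
Ratio ≈ 1:3, so the empirical formula is AlCl3

AlCl3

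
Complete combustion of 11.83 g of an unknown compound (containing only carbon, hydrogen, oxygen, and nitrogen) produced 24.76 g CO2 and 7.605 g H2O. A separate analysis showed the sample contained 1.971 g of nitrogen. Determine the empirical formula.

mol C = 24.76 / 44.01 = 0.5626; mass C = 0.5626 × 12.01 = 6.757 g
mol H = 2 × (7.605 / 18.02) = 0.8441; mass H = 0.8441 × 1.008 = 0.8508 g
mol N = 1.971 / 14.01 = 0.1407
mass O = 11.83 − (9.579) = 2.251 g → mol O = 0.1407
Ratios (÷ 0.1407): C 3.999, H 6.000, N 1.000, O 1.000
≈ 4:6:1:1 → C4H6NO

C4H6NO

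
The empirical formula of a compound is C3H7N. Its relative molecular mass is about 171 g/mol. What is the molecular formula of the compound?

Empirical-formula mass = 57.10 g/mol
n = 171 / 57.10 = 2.99 ≈ 3
Molecular formula = (C3H7N)3 = C9H21N3

C9H21N3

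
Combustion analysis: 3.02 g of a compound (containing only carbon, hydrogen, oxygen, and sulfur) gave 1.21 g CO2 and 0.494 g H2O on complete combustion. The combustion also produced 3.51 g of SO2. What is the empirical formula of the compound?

mol C = 1.21 / 44.01 = 0.02749; mass C = 0.02749 × 12.01 = 0.3302 g
mol H = 2 × (0.494 / 18.02) = 0.05483; mass H = 0.05483 × 1.008 = 0.05527 g
mol S = 3.51 / 64.07 = 0.05478; mass S = 1.757 g
mass O = 3.02 − (2.142) = 0.8776 g → mol O = 0.05485
Smallest is C at 0.02749 mol; normalising gives C 1.000, H 1.994, O 1.995, S 1.993
≈ 1:2:2:2 → CH2O2S2

CH2O2S2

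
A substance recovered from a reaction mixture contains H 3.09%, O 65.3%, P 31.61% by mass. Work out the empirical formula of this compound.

H3O4P

Assume 100 g: 3.09 g H, 65.3 g O, 31.61 g P.
H: 3.09 g ÷ 1.008 g/mol = 3.065 mol
O: 65.3 g ÷ 16.00 g/mol = 4.081 mol
P: 31.61 g ÷ 30.97 g/mol = 1.021 mol
Ratios (÷ 1.021): H 3.003, O 3.999, P 1.000
Ratio ≈ 3:4:1, so the empirical formula is H3O4P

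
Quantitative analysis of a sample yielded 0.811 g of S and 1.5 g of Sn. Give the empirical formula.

S2Sn

n(S) = 0.811/32.07 = 0.02529, n(Sn) = 1.5/118.71 = 0.01264
Ratios (÷ 0.01264): S 2.001, Sn 1.000
Ratio ≈ 2:1, so the empirical formula is S2Sn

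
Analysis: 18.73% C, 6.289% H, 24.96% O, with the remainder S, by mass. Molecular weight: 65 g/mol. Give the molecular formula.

Assume 100 g: 18.73 g C, 6.289 g H, 24.96 g O, 50.021 g S.
n(C) = 18.73/12.01 = 1.56, n(H) = 6.289/1.008 = 6.239, n(O) = 24.96/16.00 = 1.56, n(S) = 50.021/32.07 = 1.56
Divide by the smallest (1.56 mol C): C 1.000, H 4.001, O 1.000, S 1.000
Ratio ≈ 1:4:1:1, so the empirical formula is CH4OS
Empirical-formula mass = 64.11 g/mol
n = 65 / 64.11 = 1.01 ≈ 1
Molecular formula = empirical formula = CH4OS

CH4OS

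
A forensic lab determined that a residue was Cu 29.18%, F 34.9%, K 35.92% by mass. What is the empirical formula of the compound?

CuF4K2

Assume 100 g: 29.18 g Cu, 34.9 g F, 35.92 g K.
n(Cu) = 29.18/63.55 = 0.4592, n(F) = 34.9/19.00 = 1.837, n(K) = 35.92/39.10 = 0.9187
Smallest is Cu at 0.4592 mol; normalising gives Cu 1.000, F 4.000, K 2.001
→ CuF4K2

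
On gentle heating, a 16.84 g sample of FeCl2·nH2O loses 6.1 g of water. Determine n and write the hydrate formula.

Mass of anhydrous FeCl2 = 16.84 − 6.1 = 10.74 g
mol H2O = 6.1 / 18.02 = 0.3385
Molar mass of FeCl2 = 126.75 g/mol → mol FeCl2 = 10.74 / 126.75 = 0.08473
n = 0.3385 / 0.08473 = 4.00 ≈ 4 → FeCl2·4H2O

FeCl2·4H2O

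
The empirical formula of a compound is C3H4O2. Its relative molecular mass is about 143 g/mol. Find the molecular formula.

C6H8O4

Empirical-formula mass = 72.06 g/mol
n = 143 / 72.06 = 1.98 ≈ 2
Molecular formula = (C3H4O2)2 = C6H8O4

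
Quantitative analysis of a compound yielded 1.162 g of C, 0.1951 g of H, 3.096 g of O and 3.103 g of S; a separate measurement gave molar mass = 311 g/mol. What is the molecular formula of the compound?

C4H8O8S4

C: 1.162 g ÷ 12.01 g/mol = 0.09675 mol
H: 0.1951 g ÷ 1.008 g/mol = 0.1936 mol
O: 3.096 g ÷ 16.00 g/mol = 0.1935 mol
S: 3.103 g ÷ 32.07 g/mol = 0.09676 mol
Divide by the smallest (0.09675 mol C): C 1.000, H 2.000, O 2.000, S 1.000
≈ 1:2:2:1 → CH2O2S
Empirical-formula mass = 78.10 g/mol
n = 311 / 78.10 = 3.98 ≈ 4
Molecular formula = (CH2O2S)×4 = C4H8O8S4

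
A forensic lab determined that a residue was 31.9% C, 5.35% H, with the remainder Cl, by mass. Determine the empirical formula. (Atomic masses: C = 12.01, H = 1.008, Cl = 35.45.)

Assume 100 g: 31.9 g C, 5.35 g H, 62.75 g Cl.
C: 31.9 g ÷ 12.01 g/mol = 2.656 mol
H: 5.35 g ÷ 1.008 g/mol = 5.308 mol
Cl: 62.75 g ÷ 35.45 g/mol = 1.77 mol
Ratios (÷ 1.77): C 1.501, H 2.998, Cl 1.000
Scaling by 2: C 3.00, H 6.00, Cl 2.00 → C3H6Cl2

C3H6Cl2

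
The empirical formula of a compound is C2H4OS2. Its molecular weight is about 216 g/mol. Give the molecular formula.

Empirical-formula mass = 108.19 g/mol
n = 216 / 108.19 = 2.00 ≈ 2
Molecular formula = (C2H4OS2)2 = C4H8O2S4

C4H8O2S4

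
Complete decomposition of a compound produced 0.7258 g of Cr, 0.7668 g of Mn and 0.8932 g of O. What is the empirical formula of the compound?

n(Cr) = 0.7258/52.00 = 0.01396, n(Mn) = 0.7668/54.94 = 0.01396, n(O) = 0.8932/16.00 = 0.05582
Ratios (÷ 0.01396): Cr 1.000, Mn 1.000, O 4.000
→ CrMnO4

CrMnO4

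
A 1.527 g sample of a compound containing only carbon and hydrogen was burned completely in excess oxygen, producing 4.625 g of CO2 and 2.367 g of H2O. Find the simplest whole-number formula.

mol C = 4.625 / 44.01 = 0.1051; mass C = 0.1051 × 12.01 = 1.262 g
mol H = 2 × (2.367 / 18.02) = 0.2627; mass H = 0.2627 × 1.008 = 0.2648 g
Ratios (÷ 0.1051): C 1.000, H 2.500
Scaling by 2: C 2.00, H 5.00 → C2H5

C2H5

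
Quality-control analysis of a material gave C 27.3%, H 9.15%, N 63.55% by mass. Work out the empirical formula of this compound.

Assume 100 g: 27.3 g C, 9.15 g H, 63.55 g N.
Moles — C: 27.3 / 12.01 = 2.273 mol; H: 9.15 / 1.008 = 9.077 mol; N: 63.55 / 14.01 = 4.536 mol
Ratios (÷ 2.273): C 1.000, H 3.993, N 1.996
≈ 1:4:2 → CH4N2

CH4N2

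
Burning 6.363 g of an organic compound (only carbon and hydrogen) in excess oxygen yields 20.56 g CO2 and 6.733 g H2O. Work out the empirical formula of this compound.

mol C = 20.56 / 44.01 = 0.4672; mass C = 0.4672 × 12.01 = 5.611 g
mol H = 2 × (6.733 / 18.02) = 0.7473; mass H = 0.7473 × 1.008 = 0.7533 g
Ratios (÷ 0.4672): C 1.000, H 1.600
Scaling by 5: C 5.00, H 8.00 → C5H8

C5H8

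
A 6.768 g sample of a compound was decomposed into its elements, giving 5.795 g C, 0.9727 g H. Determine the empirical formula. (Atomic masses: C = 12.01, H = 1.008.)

CH2

n(C) = 5.795/12.01 = 0.4825, n(H) = 0.9727/1.008 = 0.965
Ratios (÷ 0.4825): C 1.000, H 2.000
Ratio ≈ 1:2, so the empirical formula is CH2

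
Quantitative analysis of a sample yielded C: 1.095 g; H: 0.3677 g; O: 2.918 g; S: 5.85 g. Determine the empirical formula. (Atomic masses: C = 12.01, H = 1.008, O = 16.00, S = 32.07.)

Moles — C: 1.095 / 12.01 = 0.09117 mol; H: 0.3677 / 1.008 = 0.3648 mol; O: 2.918 / 16.00 = 0.1824 mol; S: 5.85 / 32.07 = 0.1824 mol
Divide by the smallest (0.09117 mol C): C 1.000, H 4.001, O 2.000, S 2.001
→ CH4O2S2

CH4O2S2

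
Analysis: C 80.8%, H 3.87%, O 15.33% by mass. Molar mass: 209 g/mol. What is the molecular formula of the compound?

Assume 100 g: 80.8 g C, 3.87 g H, 15.33 g O.
Moles — C: 80.8 / 12.01 = 6.728 mol; H: 3.87 / 1.008 = 3.839 mol; O: 15.33 / 16.00 = 0.9581 mol
Smallest is O at 0.9581 mol; normalising gives C 7.022, H 4.007, O 1.000
≈ 7:4:1 → C7H4O
Empirical-formula mass = 104.10 g/mol
n = 209 / 104.10 = 2.01 ≈ 2
Molecular formula = (C7H4O)×2 = C14H8O2

C14H8O2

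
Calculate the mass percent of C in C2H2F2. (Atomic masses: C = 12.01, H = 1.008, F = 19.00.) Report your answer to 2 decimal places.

Molar mass = 2(12.01) + 2(1.008) + 2(19.00) = 64.036 g/mol
Mass of C per mole = 2 × 12.01 = 24.020 g
% C = 24.020 / 64.036 × 100 = 37.51%

37.51%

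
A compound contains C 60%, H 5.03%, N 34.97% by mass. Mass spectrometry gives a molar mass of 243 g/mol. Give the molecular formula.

Assume 100 g: 60 g C, 5.03 g H, 34.97 g N.
C: 60 g ÷ 12.01 g/mol = 4.996 mol
H: 5.03 g ÷ 1.008 g/mol = 4.99 mol
N: 34.97 g ÷ 14.01 g/mol = 2.496 mol
Divide by the smallest (2.496 mol N): C 2.001, H 1.999, N 1.000
→ C2H2N
Empirical-formula mass = 40.05 g/mol
n = 243 / 40.05 = 6.07 ≈ 6
Molecular formula = (C2H2N)×6 = C12H12N6

C12H12N6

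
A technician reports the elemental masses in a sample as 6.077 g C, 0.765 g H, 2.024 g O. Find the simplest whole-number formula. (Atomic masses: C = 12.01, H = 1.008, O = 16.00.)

n(C) = 6.077/12.01 = 0.506, n(H) = 0.765/1.008 = 0.7589, n(O) = 2.024/16.00 = 0.1265
Ratios (÷ 0.1265): C 4.000, H 5.999, O 1.000
Ratio ≈ 4:6:1, so the empirical formula is C4H6O

C4H6O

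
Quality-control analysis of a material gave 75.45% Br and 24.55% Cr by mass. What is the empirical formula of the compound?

Br2Cr

Assume 100 g: 75.45 g Br, 24.55 g Cr.
Br: 75.45 g ÷ 79.90 g/mol = 0.9443 mol
Cr: 24.55 g ÷ 52.00 g/mol = 0.4721 mol
Divide by the smallest (0.4721 mol Cr): Br 2.000, Cr 1.000
≈ 2:1 → Br2Cr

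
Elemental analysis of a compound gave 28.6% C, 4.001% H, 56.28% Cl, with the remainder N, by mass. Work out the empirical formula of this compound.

C3H5Cl2N

Assume 100 g: 28.6 g C, 4.001 g H, 56.28 g Cl, 11.119 g N.
n(C) = 28.6/12.01 = 2.381, n(H) = 4.001/1.008 = 3.969, n(Cl) = 56.28/35.45 = 1.588, n(N) = 11.119/14.01 = 0.7936
Ratios (÷ 0.7936): C 3.001, H 5.001, Cl 2.000, N 1.000
Ratio ≈ 3:5:2:1, so the empirical formula is C3H5Cl2N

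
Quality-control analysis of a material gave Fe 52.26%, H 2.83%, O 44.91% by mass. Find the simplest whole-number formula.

Assume 100 g: 52.26 g Fe, 2.83 g H, 44.91 g O.
Fe: 52.26 g ÷ 55.85 g/mol = 0.9357 mol
H: 2.83 g ÷ 1.008 g/mol = 2.808 mol
O: 44.91 g ÷ 16.00 g/mol = 2.807 mol
Ratios (÷ 0.9357): Fe 1.000, H 3.000, O 3.000
→ FeH3O3

FeH3O3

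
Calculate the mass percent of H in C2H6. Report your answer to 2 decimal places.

Molar mass = 2(12.01) + 6(1.008) = 30.068 g/mol
Mass of H per mole = 6 × 1.008 = 6.048 g
% H = 6.048 / 30.068 × 100 = 20.11%

20.11%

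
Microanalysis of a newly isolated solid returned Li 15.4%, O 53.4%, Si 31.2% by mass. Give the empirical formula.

Assume 100 g: 15.4 g Li, 53.4 g O, 31.2 g Si.
Li: 15.4 g ÷ 6.94 g/mol = 2.219 mol
O: 53.4 g ÷ 16.00 g/mol = 3.337 mol
Si: 31.2 g ÷ 28.09 g/mol = 1.111 mol
Divide by the smallest (1.111 mol Si): Li 1.998, O 3.005, Si 1.000
Ratio ≈ 2:3:1, so the empirical formula is Li2O3Si

Li2O3Si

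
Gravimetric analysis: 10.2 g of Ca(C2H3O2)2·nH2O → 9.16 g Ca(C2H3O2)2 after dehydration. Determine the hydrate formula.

Mass of water lost = 10.2 − 9.16 = 1.04 g → 1.04 / 18.02 = 0.05771 mol H2O
Molar mass of Ca(C2H3O2)2 = 158.17 g/mol → mol Ca(C2H3O2)2 = 9.16 / 158.17 = 0.05791
n = 0.05771 / 0.05791 = 1.00 ≈ 1 → Ca(C2H3O2)2·H2O

Ca(C2H3O2)2·H2O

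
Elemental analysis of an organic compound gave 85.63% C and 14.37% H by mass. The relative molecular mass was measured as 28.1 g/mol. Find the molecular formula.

Assume 100 g: 85.63 g C, 14.37 g H.
C: 85.63 g ÷ 12.01 g/mol = 7.13 mol
H: 14.37 g ÷ 1.008 g/mol = 14.26 mol
Ratios (÷ 7.13): C 1.000, H 1.999
→ CH2
Empirical-formula mass = 14.03 g/mol
n = 28.1 / 14.03 = 2.00 ≈ 2
Molecular formula = (CH2)×2 = C2H4

C2H4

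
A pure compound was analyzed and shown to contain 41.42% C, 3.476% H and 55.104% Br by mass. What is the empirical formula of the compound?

C5H5Br

Assume 100 g: 41.42 g C, 3.476 g H, 55.104 g Br.
C: 41.42 g ÷ 12.01 g/mol = 3.449 mol
H: 3.476 g ÷ 1.008 g/mol = 3.448 mol
Br: 55.104 g ÷ 79.90 g/mol = 0.6897 mol
Ratios (÷ 0.6897): C 5.001, H 5.000, Br 1.000
→ C5H5Br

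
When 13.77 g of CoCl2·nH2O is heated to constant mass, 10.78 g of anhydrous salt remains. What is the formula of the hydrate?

Mass of water lost = 13.77 − 10.78 = 2.99 g → 2.99 / 18.02 = 0.1659 mol H2O
Molar mass of CoCl2 = 129.83 g/mol → mol CoCl2 = 10.78 / 129.83 = 0.08303
n = 0.1659 / 0.08303 = 2.00 ≈ 2 → CoCl2·2H2O

CoCl2·2H2O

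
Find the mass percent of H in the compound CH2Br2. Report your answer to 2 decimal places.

1.16%

Molar mass = 1(12.01) + 2(1.008) + 2(79.90) = 173.826 g/mol
Mass of H per mole = 2 × 1.008 = 2.016 g
% H = 2.016 / 173.826 × 100 = 1.16%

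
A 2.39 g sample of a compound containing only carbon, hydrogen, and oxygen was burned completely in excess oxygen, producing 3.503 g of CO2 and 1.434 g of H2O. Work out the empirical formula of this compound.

CH2O

mol C = 3.503 / 44.01 = 0.07960; mass C = 0.07960 × 12.01 = 0.9559 g
mol H = 2 × (1.434 / 18.02) = 0.1592; mass H = 0.1592 × 1.008 = 0.1604 g
mass O = 2.39 − (1.116) = 1.274 g → mol O = 0.07960
Ratios (÷ 0.0796): C 1.000, H 2.000, O 1.000
Ratio ≈ 1:2:1, so the empirical formula is CH2O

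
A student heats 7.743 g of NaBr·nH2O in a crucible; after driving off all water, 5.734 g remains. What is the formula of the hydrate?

NaBr·2H2O

Mass of water lost = 7.743 − 5.734 = 2.009 g → 2.009 / 18.02 = 0.1115 mol H2O
Molar mass of NaBr = 102.89 g/mol → mol NaBr = 5.734 / 102.89 = 0.05573
n = 0.1115 / 0.05573 = 2.00 ≈ 2 → NaBr·2H2O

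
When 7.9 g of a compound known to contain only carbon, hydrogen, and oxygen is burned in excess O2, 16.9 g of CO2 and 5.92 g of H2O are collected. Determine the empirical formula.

C7H12O3

mol C = 16.9 / 44.01 = 0.3840; mass C = 0.3840 × 12.01 = 4.612 g
mol H = 2 × (5.92 / 18.02) = 0.6570; mass H = 0.6570 × 1.008 = 0.6623 g
mass O = 7.9 − (5.274) = 2.626 g → mol O = 0.1641
Ratios (÷ 0.1641): C 2.340, H 4.004, O 1.000
Multiply by 3: C 7.02, H 12.01, O 3.00 → C7H12O3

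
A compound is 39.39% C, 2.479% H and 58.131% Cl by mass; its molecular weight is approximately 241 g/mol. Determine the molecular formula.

Assume 100 g: 39.39 g C, 2.479 g H, 58.131 g Cl.
C: 39.39 g ÷ 12.01 g/mol = 3.28 mol
H: 2.479 g ÷ 1.008 g/mol = 2.459 mol
Cl: 58.131 g ÷ 35.45 g/mol = 1.64 mol
Divide by the smallest (1.64 mol Cl): C 2.000, H 1.500, Cl 1.000
Scaling by 2: C 4.00, H 3.00, Cl 2.00 → C4H3Cl2
Empirical-formula mass = 121.96 g/mol
n = 241 / 121.96 = 1.98 ≈ 2
Molecular formula = (C4H3Cl2)×2 = C8H6Cl4

C8H6Cl4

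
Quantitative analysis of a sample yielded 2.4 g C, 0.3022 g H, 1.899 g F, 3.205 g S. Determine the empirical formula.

C2H3FS

C: 2.4 g ÷ 12.01 g/mol = 0.1998 mol
H: 0.3022 g ÷ 1.008 g/mol = 0.2998 mol
F: 1.899 g ÷ 19.00 g/mol = 0.09995 mol
S: 3.205 g ÷ 32.07 g/mol = 0.09994 mol
Divide by the smallest (0.09994 mol S): C 2.000, H 3.000, F 1.000, S 1.000
≈ 2:3:1:1 → C2H3FS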